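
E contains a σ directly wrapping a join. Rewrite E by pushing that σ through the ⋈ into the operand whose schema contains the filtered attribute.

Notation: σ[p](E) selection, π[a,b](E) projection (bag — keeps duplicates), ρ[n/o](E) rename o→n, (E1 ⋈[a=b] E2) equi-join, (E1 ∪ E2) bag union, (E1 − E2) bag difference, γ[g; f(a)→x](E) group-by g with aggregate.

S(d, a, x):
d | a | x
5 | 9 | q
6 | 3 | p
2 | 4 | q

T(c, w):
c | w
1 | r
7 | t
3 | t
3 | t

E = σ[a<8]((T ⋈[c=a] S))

σ filters on a, owned by the right side.
E' = (T ⋈[c=a] σ[a<8](S))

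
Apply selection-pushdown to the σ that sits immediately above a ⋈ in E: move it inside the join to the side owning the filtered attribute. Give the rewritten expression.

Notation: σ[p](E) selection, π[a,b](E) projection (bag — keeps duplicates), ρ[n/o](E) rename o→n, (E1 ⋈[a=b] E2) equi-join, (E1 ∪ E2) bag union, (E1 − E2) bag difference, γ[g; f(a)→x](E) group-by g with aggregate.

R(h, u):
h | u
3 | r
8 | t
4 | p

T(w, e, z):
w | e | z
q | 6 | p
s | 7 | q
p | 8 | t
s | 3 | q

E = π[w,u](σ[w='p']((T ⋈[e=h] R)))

σ filters on w, owned by the left side.
E' = π[w,u]((σ[w='p'](T) ⋈[e=h] R))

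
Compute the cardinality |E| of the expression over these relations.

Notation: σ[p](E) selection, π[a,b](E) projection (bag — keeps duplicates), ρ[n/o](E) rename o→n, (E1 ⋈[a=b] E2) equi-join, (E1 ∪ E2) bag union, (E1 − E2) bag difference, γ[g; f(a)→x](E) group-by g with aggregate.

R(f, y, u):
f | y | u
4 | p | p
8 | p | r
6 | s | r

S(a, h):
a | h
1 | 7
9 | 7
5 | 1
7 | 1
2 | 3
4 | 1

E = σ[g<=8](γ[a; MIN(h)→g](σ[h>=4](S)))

Per-node cardinality:
  S → 6
  σ[h>=4](S) → 2
  γ[a; MIN(h)→g](σ[h>=4](S)) → 2
  σ[g<=8](γ[a; MIN(h)→g](σ[h>=4](S))) → 2

|E| = 2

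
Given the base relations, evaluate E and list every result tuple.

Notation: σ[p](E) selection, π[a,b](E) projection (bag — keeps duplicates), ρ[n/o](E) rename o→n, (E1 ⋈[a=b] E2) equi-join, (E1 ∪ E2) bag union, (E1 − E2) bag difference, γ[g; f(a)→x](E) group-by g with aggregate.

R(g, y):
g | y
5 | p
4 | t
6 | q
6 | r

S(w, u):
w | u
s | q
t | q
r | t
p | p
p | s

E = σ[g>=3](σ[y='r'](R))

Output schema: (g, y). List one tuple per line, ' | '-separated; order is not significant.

Stepwise |·|:
  R → 4
  σ[y='r'](R) → 1
  σ[g>=3](σ[y='r'](R)) → 1

== RESULT ==
g | y
6 | r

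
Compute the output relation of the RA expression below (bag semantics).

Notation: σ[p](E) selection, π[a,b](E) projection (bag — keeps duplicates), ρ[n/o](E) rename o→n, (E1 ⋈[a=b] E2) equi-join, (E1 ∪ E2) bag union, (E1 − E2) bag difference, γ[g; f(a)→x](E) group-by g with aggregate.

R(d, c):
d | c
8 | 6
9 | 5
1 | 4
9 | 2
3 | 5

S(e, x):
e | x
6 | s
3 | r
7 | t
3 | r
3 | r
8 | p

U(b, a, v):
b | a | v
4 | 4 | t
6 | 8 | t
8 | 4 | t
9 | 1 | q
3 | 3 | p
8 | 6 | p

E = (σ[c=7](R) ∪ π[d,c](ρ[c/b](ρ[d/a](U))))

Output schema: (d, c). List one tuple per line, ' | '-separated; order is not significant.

Per-node cardinality:
  R → 5
  σ[c=7](R) → 0
  U → 6
  ρ[d/a](U) → 6
  ρ[c/b](ρ[d/a](U)) → 6
  π[d,c](ρ[c/b](ρ[d/a](U))) → 6
  (σ[c=7](R) ∪ π[d,c](ρ[c/b](ρ[d/a](U)))) → 6

== RESULT ==
d | c
1 | 9
3 | 3
4 | 4
4 | 8
6 | 8
8 | 6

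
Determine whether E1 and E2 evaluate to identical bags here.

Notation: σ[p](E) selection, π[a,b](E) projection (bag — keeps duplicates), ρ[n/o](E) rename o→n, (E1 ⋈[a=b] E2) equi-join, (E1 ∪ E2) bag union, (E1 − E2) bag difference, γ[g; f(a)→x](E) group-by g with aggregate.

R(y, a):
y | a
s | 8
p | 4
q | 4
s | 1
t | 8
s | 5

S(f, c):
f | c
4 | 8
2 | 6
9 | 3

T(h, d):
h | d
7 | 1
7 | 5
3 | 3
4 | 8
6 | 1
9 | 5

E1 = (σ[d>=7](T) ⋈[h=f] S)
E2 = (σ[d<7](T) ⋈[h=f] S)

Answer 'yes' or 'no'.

E1 row counts bottom-up:
  T → 6
  σ[d>=7](T) → 1
  S → 3
  (σ[d>=7](T) ⋈[h=f] S) → 1
E2 row counts bottom-up:
  T → 6
  σ[d<7](T) → 5
  S → 3
  (σ[d<7](T) ⋈[h=f] S) → 1

E1 result:
h | d | f | c
4 | 8 | 4 | 8
E2 result:
h | d | f | c
9 | 5 | 9 | 3
Witness: (4, 8, 4, 8) appears 1× in E1 but 0× in E2.

no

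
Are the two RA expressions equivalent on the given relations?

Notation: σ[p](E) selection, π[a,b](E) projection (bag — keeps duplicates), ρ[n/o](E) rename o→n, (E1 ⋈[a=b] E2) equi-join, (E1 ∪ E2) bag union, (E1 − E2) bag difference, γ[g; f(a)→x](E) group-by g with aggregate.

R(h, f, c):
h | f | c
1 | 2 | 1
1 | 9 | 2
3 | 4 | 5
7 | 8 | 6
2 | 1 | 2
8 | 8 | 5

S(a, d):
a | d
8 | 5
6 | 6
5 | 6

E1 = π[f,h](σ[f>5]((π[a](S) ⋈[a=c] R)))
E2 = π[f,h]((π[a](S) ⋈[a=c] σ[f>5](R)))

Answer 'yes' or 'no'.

E1 stepwise |·|:
  S → 3
  π[a](S) → 3
  R → 6
  (π[a](S) ⋈[a=c] R) → 3
  σ[f>5]((π[a](S) ⋈[a=c] R)) → 2
  π[f,h](σ[f>5]((π[a](S) ⋈[a=c] R))) → 2
E2 stepwise |·|:
  S → 3
  π[a](S) → 3
  R → 6
  σ[f>5](R) → 3
  (π[a](S) ⋈[a=c] σ[f>5](R)) → 2
  π[f,h]((π[a](S) ⋈[a=c] σ[f>5](R))) → 2

E1 and E2 produce the same multiset:
f | h
8 | 7
8 | 8

yes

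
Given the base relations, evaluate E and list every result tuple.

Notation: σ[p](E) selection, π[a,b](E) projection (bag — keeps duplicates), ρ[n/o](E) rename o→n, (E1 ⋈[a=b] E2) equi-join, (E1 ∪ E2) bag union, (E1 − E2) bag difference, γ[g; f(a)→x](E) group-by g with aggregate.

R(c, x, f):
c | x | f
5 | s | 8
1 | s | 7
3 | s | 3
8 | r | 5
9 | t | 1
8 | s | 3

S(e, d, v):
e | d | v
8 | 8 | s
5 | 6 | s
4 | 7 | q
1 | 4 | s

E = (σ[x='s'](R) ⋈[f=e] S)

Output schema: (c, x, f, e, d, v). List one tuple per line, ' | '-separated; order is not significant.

Subexpression sizes:
  R → 6
  σ[x='s'](R) → 4
  S → 4
  (σ[x='s'](R) ⋈[f=e] S) → 1

== RESULT ==
c | x | f | e | d | v
5 | s | 8 | 8 | 8 | s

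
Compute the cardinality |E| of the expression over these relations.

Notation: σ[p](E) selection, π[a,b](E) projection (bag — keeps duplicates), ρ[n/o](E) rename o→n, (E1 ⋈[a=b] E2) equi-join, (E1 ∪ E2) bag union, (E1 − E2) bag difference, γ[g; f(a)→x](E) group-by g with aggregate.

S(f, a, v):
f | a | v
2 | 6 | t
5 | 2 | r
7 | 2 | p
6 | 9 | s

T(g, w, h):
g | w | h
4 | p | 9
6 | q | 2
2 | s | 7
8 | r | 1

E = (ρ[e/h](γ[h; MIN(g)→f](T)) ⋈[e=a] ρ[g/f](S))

Subexpression sizes:
  T → 4
  γ[h; MIN(g)→f](T) → 4
  ρ[e/h](γ[h; MIN(g)→f](T)) → 4
  S → 4
  ρ[g/f](S) → 4
  (ρ[e/h](γ[h; MIN(g)→f](T)) ⋈[e=a] ρ[g/f](S)) → 3

|E| = 3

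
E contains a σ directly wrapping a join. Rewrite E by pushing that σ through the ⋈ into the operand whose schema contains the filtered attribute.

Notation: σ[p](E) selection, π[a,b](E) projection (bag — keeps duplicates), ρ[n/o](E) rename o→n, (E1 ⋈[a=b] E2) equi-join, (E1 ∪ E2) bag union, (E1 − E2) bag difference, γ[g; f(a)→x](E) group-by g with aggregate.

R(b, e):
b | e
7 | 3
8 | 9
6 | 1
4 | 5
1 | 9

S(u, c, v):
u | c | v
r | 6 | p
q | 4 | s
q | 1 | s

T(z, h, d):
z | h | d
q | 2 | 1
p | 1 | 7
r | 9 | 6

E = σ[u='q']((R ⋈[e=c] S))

σ filters on u, owned by the right side.
E' = (R ⋈[e=c] σ[u='q'](S))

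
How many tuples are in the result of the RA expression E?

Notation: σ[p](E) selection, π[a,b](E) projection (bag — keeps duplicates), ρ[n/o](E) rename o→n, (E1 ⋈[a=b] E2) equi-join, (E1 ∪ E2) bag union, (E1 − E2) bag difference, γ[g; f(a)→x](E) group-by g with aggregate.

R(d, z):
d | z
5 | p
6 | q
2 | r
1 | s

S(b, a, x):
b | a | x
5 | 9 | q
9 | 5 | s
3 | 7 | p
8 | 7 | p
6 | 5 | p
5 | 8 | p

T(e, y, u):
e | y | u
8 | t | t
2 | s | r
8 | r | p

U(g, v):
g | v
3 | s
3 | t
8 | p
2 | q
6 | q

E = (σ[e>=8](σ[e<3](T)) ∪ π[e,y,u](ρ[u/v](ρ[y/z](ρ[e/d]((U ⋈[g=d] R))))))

Stepwise |·|:
  T → 3
  σ[e<3](T) → 1
  σ[e>=8](σ[e<3](T)) → 0
  U → 5
  R → 4
  (U ⋈[g=d] R) → 2
  ρ[e/d]((U ⋈[g=d] R)) → 2
  ρ[y/z](ρ[e/d]((U ⋈[g=d] R))) → 2
  ρ[u/v](ρ[y/z](ρ[e/d]((U ⋈[g=d] R)))) → 2
  π[e,y,u](ρ[u/v](ρ[y/z](ρ[e/d]((U ⋈[g=d] R))))) → 2
  (σ[e>=8](σ[e<3](T)) ∪ π[e,y,u](ρ[u/v](ρ[y/z](ρ[e/d]((U ⋈[g=d] R)))))) → 2

|E| = 2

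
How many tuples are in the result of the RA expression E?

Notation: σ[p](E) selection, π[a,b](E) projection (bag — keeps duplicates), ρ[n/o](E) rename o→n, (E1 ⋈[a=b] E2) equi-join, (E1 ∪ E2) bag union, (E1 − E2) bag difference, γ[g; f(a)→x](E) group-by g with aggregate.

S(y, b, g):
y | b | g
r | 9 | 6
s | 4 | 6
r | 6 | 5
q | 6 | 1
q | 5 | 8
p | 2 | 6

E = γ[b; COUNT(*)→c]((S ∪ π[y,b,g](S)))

Per-node cardinality:
  S → 6
  S → 6
  π[y,b,g](S) → 6
  (S ∪ π[y,b,g](S)) → 12
  γ[b; COUNT(*)→c]((S ∪ π[y,b,g](S))) → 5

|E| = 5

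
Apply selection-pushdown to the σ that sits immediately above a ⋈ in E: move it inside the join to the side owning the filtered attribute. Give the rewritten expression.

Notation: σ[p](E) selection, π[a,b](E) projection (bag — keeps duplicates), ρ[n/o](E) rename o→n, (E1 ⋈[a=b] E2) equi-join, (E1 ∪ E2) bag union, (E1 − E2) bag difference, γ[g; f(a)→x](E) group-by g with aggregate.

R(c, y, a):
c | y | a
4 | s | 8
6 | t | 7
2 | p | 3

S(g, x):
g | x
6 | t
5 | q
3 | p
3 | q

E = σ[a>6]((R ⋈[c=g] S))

σ filters on a, owned by the left side.
E' = (σ[a>6](R) ⋈[c=g] S)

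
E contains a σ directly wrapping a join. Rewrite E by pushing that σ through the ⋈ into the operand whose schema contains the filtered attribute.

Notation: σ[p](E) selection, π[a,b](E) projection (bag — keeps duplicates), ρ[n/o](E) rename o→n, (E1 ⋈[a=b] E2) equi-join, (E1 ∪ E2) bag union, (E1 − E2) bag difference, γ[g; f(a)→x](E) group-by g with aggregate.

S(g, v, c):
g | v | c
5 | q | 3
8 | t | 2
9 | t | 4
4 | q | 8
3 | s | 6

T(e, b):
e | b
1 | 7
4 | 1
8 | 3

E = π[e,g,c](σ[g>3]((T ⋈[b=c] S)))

σ filters on g, owned by the right side.
E' = π[e,g,c]((T ⋈[b=c] σ[g>3](S)))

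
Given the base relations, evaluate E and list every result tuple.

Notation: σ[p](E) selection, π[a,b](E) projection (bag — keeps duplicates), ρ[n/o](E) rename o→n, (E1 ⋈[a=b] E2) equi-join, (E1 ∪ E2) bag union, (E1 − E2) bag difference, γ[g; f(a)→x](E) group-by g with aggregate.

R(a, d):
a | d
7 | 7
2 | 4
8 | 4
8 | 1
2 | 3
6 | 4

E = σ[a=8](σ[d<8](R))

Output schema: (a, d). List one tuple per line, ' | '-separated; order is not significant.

Subexpression sizes:
  R → 6
  σ[d<8](R) → 6
  σ[a=8](σ[d<8](R)) → 2

== RESULT ==
a | d
8 | 1
8 | 4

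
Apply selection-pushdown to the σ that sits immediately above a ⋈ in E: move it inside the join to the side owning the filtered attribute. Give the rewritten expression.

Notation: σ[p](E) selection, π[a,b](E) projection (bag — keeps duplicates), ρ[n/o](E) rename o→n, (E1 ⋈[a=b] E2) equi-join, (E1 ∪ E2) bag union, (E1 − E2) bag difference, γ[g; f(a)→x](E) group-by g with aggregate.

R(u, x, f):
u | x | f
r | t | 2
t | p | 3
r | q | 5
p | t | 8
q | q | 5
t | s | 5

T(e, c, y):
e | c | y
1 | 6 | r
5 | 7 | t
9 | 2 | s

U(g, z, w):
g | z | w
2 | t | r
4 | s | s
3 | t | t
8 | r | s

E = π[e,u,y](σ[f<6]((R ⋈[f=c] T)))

σ filters on f, owned by the left side.
E' = π[e,u,y]((σ[f<6](R) ⋈[f=c] T))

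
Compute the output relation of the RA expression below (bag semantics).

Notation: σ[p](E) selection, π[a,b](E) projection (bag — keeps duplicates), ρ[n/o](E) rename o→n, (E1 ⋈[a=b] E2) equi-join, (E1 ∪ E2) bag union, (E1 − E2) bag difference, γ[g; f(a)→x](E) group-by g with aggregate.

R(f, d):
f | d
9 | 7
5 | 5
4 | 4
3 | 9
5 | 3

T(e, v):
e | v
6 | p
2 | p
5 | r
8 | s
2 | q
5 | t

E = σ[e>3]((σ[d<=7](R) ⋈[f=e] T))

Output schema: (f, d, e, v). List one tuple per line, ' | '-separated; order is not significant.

Stepwise |·|:
  R → 5
  σ[d<=7](R) → 4
  T → 6
  (σ[d<=7](R) ⋈[f=e] T) → 4
  σ[e>3]((σ[d<=7](R) ⋈[f=e] T)) → 4

== RESULT ==
f | d | e | v
5 | 3 | 5 | r
5 | 3 | 5 | t
5 | 5 | 5 | r
5 | 5 | 5 | t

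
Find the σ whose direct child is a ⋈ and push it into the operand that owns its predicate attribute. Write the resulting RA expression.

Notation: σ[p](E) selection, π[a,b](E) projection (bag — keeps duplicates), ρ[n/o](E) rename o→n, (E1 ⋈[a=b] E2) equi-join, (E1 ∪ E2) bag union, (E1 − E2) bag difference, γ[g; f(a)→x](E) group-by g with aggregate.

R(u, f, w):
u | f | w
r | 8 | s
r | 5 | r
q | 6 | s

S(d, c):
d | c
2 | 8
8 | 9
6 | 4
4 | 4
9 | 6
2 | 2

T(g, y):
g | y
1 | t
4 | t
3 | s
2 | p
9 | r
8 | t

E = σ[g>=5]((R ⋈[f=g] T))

σ filters on g, owned by the right side.
E' = (R ⋈[f=g] σ[g>=5](T))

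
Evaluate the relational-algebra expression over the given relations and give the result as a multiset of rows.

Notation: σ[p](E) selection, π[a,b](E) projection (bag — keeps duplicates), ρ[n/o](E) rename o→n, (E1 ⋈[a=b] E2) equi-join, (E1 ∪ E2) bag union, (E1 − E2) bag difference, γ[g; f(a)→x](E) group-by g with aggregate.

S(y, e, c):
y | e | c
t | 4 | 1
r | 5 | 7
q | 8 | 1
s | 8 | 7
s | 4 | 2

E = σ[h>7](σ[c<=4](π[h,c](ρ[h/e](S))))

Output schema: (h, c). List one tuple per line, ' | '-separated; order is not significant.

Stepwise |·|:
  S → 5
  ρ[h/e](S) → 5
  π[h,c](ρ[h/e](S)) → 5
  σ[c<=4](π[h,c](ρ[h/e](S))) → 3
  σ[h>7](σ[c<=4](π[h,c](ρ[h/e](S)))) → 1

== RESULT ==
h | c
8 | 1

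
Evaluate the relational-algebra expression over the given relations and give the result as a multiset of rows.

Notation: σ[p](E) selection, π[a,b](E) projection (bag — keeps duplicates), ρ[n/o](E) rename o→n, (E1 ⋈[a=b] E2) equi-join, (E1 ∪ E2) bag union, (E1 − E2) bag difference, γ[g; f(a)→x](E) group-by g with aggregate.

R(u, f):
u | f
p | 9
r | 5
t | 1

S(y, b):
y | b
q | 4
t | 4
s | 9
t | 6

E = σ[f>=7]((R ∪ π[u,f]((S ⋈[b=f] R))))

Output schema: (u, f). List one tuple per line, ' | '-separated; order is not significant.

Per-node cardinality:
  R → 3
  S → 4
  R → 3
  (S ⋈[b=f] R) → 1
  π[u,f]((S ⋈[b=f] R)) → 1
  (R ∪ π[u,f]((S ⋈[b=f] R))) → 4
  σ[f>=7]((R ∪ π[u,f]((S ⋈[b=f] R)))) → 2

== RESULT ==
u | f
p | 9
p | 9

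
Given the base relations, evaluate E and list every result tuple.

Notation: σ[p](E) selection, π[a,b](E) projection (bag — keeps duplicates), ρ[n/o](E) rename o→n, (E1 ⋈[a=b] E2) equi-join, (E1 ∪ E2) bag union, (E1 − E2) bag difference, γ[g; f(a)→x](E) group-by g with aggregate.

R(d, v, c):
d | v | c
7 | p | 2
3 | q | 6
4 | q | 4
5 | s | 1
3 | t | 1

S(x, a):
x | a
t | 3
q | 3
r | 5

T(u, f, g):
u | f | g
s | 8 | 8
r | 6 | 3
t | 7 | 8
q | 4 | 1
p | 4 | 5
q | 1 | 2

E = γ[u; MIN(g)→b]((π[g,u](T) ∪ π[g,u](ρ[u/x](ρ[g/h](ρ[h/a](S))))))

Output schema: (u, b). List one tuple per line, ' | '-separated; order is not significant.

Row counts bottom-up:
  T → 6
  π[g,u](T) → 6
  S → 3
  ρ[h/a](S) → 3
  ρ[g/h](ρ[h/a](S)) → 3
  ρ[u/x](ρ[g/h](ρ[h/a](S))) → 3
  π[g,u](ρ[u/x](ρ[g/h](ρ[h/a](S)))) → 3
  (π[g,u](T) ∪ π[g,u](ρ[u/x](ρ[g/h](ρ[h/a](S))))) → 9
  γ[u; MIN(g)→b]((π[g,u](T) ∪ π[g,u](ρ[u/x](ρ[g/h](ρ[h/a](S)))))) → 5

== RESULT ==
u | b
p | 5
q | 1
r | 3
s | 8
t | 3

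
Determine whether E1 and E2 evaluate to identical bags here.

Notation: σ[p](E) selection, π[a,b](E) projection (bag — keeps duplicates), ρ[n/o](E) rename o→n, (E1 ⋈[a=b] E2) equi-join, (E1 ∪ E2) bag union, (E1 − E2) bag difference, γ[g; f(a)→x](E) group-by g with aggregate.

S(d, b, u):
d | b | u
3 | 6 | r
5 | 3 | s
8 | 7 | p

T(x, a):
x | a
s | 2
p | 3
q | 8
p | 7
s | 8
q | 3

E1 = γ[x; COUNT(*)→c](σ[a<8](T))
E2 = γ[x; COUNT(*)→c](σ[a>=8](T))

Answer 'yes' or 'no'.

E1 stepwise |·|:
  T → 6
  σ[a<8](T) → 4
  γ[x; COUNT(*)→c](σ[a<8](T)) → 3
E2 stepwise |·|:
  T → 6
  σ[a>=8](T) → 2
  γ[x; COUNT(*)→c](σ[a>=8](T)) → 2

E1 result:
x | c
p | 2
q | 1
s | 1
E2 result:
x | c
q | 1
s | 1
Witness: ('p', 2) appears 1× in E1 but 0× in E2.

no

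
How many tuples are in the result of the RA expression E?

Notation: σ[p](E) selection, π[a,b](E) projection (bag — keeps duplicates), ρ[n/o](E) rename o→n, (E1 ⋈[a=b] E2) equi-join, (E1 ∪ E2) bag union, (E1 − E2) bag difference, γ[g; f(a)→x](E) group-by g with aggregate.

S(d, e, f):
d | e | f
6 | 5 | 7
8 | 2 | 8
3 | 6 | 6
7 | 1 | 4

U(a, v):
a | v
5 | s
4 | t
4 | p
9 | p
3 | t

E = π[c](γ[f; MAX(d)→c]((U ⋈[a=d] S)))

Per-node cardinality:
  U → 5
  S → 4
  (U ⋈[a=d] S) → 1
  γ[f; MAX(d)→c]((U ⋈[a=d] S)) → 1
  π[c](γ[f; MAX(d)→c]((U ⋈[a=d] S))) → 1

|E| = 1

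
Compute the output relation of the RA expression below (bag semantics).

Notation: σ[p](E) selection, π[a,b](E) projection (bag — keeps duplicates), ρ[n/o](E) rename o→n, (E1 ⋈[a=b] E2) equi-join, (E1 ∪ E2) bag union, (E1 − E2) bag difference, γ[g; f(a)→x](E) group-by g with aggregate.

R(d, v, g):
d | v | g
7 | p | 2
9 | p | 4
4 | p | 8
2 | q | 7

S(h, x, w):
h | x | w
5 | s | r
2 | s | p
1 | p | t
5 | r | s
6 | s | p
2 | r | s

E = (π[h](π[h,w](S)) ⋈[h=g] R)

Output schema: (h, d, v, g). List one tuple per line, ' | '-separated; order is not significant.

Subexpression sizes:
  S → 6
  π[h,w](S) → 6
  π[h](π[h,w](S)) → 6
  R → 4
  (π[h](π[h,w](S)) ⋈[h=g] R) → 2

== RESULT ==
h | d | v | g
2 | 7 | p | 2
2 | 7 | p | 2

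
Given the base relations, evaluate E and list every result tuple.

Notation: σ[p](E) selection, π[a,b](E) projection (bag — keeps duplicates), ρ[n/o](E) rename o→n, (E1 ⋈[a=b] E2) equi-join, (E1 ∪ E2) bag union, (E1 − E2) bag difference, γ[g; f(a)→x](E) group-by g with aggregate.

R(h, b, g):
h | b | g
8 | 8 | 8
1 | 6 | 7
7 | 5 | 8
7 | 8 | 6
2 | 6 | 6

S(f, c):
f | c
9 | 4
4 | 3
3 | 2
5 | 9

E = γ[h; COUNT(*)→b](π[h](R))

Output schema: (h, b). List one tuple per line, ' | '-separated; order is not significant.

Stepwise |·|:
  R → 5
  π[h](R) → 5
  γ[h; COUNT(*)→b](π[h](R)) → 4

== RESULT ==
h | b
1 | 1
2 | 1
7 | 2
8 | 1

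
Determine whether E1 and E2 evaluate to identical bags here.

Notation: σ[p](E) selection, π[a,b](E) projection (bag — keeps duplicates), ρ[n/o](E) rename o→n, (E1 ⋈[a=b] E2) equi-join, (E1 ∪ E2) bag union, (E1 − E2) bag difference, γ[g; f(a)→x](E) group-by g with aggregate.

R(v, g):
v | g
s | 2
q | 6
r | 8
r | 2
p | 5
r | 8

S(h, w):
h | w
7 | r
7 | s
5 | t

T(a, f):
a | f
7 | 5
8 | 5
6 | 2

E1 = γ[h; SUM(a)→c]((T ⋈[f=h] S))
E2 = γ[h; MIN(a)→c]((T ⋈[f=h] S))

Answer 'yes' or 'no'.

E1 per-node cardinality:
  T → 3
  S → 3
  (T ⋈[f=h] S) → 2
  γ[h; SUM(a)→c]((T ⋈[f=h] S)) → 1
E2 per-node cardinality:
  T → 3
  S → 3
  (T ⋈[f=h] S) → 2
  γ[h; MIN(a)→c]((T ⋈[f=h] S)) → 1

E1 result:
h | c
5 | 15
E2 result:
h | c
5 | 7
Witness: (5, 15) appears 1× in E1 but 0× in E2.

no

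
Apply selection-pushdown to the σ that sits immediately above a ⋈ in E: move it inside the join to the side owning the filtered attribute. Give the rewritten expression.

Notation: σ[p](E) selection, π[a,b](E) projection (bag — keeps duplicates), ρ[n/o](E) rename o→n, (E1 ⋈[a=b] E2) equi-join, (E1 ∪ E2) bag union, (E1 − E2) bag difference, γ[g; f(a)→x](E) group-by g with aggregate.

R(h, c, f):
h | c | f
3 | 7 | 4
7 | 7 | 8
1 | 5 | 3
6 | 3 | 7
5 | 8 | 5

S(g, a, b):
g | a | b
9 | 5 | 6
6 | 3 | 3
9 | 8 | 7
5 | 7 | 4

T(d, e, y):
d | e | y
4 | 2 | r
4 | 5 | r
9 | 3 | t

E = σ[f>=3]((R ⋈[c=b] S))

σ filters on f, owned by the left side.
E' = (σ[f>=3](R) ⋈[c=b] S)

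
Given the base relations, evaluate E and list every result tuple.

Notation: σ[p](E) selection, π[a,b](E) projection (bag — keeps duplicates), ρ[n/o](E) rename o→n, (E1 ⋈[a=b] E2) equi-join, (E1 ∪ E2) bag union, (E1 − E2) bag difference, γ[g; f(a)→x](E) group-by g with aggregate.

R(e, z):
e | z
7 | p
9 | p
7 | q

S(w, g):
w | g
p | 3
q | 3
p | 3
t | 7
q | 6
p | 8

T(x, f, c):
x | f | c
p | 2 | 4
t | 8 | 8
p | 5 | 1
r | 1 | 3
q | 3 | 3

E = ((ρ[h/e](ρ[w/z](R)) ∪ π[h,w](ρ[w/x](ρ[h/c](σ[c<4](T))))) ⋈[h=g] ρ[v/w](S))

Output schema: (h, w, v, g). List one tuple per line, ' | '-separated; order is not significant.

Per-node cardinality:
  R → 3
  ρ[w/z](R) → 3
  ρ[h/e](ρ[w/z](R)) → 3
  T → 5
  σ[c<4](T) → 3
  ρ[h/c](σ[c<4](T)) → 3
  ρ[w/x](ρ[h/c](σ[c<4](T))) → 3
  π[h,w](ρ[w/x](ρ[h/c](σ[c<4](T)))) → 3
  (ρ[h/e](ρ[w/z](R)) ∪ π[h,w](ρ[w/x](ρ[h/c](σ[c<4](T))))) → 6
  S → 6
  ρ[v/w](S) → 6
  ((ρ[h/e](ρ[w/z](R)) ∪ π[h,w](ρ[w/x](ρ[h/c](σ[c<4](T))))) ⋈[h=g] ρ[v/w](S)) → 8

== RESULT ==
h | w | v | g
3 | q | p | 3
3 | q | p | 3
3 | q | q | 3
3 | r | p | 3
3 | r | p | 3
3 | r | q | 3
7 | p | t | 7
7 | q | t | 7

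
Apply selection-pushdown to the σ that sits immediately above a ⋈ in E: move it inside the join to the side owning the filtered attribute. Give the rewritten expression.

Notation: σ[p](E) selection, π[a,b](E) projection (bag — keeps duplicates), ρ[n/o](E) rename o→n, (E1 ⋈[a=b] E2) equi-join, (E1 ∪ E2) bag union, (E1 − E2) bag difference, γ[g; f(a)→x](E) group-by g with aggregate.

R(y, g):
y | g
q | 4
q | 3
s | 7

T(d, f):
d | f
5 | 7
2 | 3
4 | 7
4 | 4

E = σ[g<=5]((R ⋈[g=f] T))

σ filters on g, owned by the left side.
E' = (σ[g<=5](R) ⋈[g=f] T)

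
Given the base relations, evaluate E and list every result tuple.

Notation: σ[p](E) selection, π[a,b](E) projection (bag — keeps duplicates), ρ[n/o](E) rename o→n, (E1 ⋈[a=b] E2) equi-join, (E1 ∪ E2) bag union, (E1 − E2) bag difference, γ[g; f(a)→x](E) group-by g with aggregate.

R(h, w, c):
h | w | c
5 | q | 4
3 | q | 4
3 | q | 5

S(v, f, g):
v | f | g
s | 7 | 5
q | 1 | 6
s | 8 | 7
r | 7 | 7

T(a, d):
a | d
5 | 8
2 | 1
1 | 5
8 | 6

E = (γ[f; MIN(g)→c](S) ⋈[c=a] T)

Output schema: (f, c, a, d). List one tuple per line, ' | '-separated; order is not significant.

Per-node cardinality:
  S → 4
  γ[f; MIN(g)→c](S) → 3
  T → 4
  (γ[f; MIN(g)→c](S) ⋈[c=a] T) → 1

== RESULT ==
f | c | a | d
7 | 5 | 5 | 8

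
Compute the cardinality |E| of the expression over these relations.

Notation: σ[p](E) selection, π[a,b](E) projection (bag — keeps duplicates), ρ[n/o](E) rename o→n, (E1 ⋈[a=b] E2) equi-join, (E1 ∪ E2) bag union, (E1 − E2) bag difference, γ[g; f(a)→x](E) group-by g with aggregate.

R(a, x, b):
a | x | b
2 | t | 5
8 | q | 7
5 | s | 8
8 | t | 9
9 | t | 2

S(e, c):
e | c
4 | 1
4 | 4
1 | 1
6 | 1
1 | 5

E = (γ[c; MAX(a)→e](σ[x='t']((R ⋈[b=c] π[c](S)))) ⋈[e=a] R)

Per-node cardinality:
  R → 5
  S → 5
  π[c](S) → 5
  (R ⋈[b=c] π[c](S)) → 1
  σ[x='t']((R ⋈[b=c] π[c](S))) → 1
  γ[c; MAX(a)→e](σ[x='t']((R ⋈[b=c] π[c](S)))) → 1
  R → 5
  (γ[c; MAX(a)→e](σ[x='t']((R ⋈[b=c] π[c](S)))) ⋈[e=a] R) → 1

|E| = 1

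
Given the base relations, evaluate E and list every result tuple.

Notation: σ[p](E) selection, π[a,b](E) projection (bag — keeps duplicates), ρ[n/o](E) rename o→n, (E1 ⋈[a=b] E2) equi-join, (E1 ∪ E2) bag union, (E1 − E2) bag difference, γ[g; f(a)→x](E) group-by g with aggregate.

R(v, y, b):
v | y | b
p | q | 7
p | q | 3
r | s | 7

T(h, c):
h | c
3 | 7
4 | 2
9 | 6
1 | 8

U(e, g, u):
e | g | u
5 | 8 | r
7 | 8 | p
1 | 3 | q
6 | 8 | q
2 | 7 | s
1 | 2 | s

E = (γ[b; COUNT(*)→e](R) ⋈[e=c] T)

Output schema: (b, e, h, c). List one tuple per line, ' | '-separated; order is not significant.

Per-node cardinality:
  R → 3
  γ[b; COUNT(*)→e](R) → 2
  T → 4
  (γ[b; COUNT(*)→e](R) ⋈[e=c] T) → 1

== RESULT ==
b | e | h | c
7 | 2 | 4 | 2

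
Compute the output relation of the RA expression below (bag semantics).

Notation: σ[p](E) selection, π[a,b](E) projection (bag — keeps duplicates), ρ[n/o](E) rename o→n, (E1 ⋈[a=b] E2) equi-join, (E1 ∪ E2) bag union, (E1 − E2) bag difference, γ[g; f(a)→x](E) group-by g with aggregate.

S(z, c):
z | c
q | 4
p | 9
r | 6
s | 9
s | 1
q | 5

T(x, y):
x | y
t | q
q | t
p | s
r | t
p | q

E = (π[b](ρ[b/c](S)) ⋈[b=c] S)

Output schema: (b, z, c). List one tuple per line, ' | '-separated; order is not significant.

Row counts bottom-up:
  S → 6
  ρ[b/c](S) → 6
  π[b](ρ[b/c](S)) → 6
  S → 6
  (π[b](ρ[b/c](S)) ⋈[b=c] S) → 8

== RESULT ==
b | z | c
1 | s | 1
4 | q | 4
5 | q | 5
6 | r | 6
9 | p | 9
9 | p | 9
9 | s | 9
9 | s | 9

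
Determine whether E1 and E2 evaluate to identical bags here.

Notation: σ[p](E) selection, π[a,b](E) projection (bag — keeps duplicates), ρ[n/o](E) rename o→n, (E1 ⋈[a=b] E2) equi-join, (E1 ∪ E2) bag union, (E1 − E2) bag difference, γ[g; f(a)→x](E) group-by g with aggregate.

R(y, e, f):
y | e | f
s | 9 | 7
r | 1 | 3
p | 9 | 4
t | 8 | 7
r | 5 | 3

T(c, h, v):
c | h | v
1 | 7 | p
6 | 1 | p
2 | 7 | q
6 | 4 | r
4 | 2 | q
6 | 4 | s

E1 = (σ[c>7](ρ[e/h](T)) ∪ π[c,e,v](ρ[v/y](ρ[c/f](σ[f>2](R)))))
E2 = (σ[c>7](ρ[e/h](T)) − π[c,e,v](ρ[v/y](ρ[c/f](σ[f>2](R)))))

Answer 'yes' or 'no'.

E1 per-node cardinality:
  T → 6
  ρ[e/h](T) → 6
  σ[c>7](ρ[e/h](T)) → 0
  R → 5
  σ[f>2](R) → 5
  ρ[c/f](σ[f>2](R)) → 5
  ρ[v/y](ρ[c/f](σ[f>2](R))) → 5
  π[c,e,v](ρ[v/y](ρ[c/f](σ[f>2](R)))) → 5
  (σ[c>7](ρ[e/h](T)) ∪ π[c,e,v](ρ[v/y](ρ[c/f](σ[f>2](R))))) → 5
E2 per-node cardinality:
  T → 6
  ρ[e/h](T) → 6
  σ[c>7](ρ[e/h](T)) → 0
  R → 5
  σ[f>2](R) → 5
  ρ[c/f](σ[f>2](R)) → 5
  ρ[v/y](ρ[c/f](σ[f>2](R))) → 5
  π[c,e,v](ρ[v/y](ρ[c/f](σ[f>2](R)))) → 5
  (σ[c>7](ρ[e/h](T)) − π[c,e,v](ρ[v/y](ρ[c/f](σ[f>2](R))))) → 0

E1 result:
c | e | v
3 | 1 | r
3 | 5 | r
4 | 9 | p
7 | 8 | t
7 | 9 | s
E2 result:
c | e | v
(0 rows)
Witness: (7, 9, 's') appears 1× in E1 but 0× in E2.

no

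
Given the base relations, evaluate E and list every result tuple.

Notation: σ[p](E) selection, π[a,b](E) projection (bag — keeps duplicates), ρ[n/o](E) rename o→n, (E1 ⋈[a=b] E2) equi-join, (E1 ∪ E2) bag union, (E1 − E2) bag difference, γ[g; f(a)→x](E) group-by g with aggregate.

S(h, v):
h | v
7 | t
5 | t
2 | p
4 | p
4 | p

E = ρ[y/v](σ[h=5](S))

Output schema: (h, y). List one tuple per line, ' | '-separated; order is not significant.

Subexpression sizes:
  S → 5
  σ[h=5](S) → 1
  ρ[y/v](σ[h=5](S)) → 1

== RESULT ==
h | y
5 | t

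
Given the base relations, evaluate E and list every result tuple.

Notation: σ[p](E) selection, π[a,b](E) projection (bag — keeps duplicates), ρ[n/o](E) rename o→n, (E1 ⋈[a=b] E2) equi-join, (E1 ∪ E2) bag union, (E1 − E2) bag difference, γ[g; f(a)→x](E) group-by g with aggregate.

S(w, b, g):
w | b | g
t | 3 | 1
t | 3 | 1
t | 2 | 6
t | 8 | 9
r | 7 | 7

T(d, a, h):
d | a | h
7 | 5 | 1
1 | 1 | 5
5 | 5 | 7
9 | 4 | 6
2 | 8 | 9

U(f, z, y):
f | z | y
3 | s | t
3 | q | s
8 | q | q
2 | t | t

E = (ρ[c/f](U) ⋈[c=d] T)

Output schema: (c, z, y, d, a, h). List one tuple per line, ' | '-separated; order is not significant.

Row counts bottom-up:
  U → 4
  ρ[c/f](U) → 4
  T → 5
  (ρ[c/f](U) ⋈[c=d] T) → 1

== RESULT ==
c | z | y | d | a | h
2 | t | t | 2 | 8 | 9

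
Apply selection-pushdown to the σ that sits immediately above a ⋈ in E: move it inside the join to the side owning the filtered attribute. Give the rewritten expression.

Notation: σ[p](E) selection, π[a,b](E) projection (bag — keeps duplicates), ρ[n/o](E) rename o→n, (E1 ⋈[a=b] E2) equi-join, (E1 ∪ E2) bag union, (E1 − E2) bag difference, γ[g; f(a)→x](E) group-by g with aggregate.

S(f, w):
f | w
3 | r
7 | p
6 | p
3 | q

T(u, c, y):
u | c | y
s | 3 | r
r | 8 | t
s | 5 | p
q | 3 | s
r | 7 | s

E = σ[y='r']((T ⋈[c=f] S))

σ filters on y, owned by the left side.
E' = (σ[y='r'](T) ⋈[c=f] S)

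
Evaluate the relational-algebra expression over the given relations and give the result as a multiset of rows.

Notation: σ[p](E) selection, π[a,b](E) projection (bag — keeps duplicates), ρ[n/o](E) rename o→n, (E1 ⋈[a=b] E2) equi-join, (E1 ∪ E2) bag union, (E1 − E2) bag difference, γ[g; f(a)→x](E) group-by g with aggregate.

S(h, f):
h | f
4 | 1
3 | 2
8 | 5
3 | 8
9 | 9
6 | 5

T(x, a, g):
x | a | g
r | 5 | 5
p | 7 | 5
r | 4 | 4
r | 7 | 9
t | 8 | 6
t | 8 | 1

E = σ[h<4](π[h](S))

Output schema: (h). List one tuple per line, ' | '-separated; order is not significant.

Subexpression sizes:
  S → 6
  π[h](S) → 6
  σ[h<4](π[h](S)) → 2

== RESULT ==
h
3
3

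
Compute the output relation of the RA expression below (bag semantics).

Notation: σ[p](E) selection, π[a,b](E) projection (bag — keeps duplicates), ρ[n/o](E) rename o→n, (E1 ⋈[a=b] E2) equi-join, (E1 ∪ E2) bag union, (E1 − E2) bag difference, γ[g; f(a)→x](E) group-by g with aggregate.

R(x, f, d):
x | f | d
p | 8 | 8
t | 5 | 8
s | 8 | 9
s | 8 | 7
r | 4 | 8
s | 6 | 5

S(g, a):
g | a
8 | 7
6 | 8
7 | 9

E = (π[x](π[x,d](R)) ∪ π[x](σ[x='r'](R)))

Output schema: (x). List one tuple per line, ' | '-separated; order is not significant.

Subexpression sizes:
  R → 6
  π[x,d](R) → 6
  π[x](π[x,d](R)) → 6
  R → 6
  σ[x='r'](R) → 1
  π[x](σ[x='r'](R)) → 1
  (π[x](π[x,d](R)) ∪ π[x](σ[x='r'](R))) → 7

== RESULT ==
x
p
r
r
s
s
s
t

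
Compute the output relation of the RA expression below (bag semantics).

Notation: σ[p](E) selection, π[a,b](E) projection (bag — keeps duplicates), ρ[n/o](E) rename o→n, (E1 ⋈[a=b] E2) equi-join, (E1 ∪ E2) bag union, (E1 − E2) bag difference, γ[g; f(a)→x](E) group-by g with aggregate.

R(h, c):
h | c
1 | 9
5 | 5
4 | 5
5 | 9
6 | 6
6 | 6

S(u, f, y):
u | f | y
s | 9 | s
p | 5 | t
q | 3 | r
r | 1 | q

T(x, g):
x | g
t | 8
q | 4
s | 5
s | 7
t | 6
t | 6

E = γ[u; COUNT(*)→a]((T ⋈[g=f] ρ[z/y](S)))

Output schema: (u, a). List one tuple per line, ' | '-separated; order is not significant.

Subexpression sizes:
  T → 6
  S → 4
  ρ[z/y](S) → 4
  (T ⋈[g=f] ρ[z/y](S)) → 1
  γ[u; COUNT(*)→a]((T ⋈[g=f] ρ[z/y](S))) → 1

== RESULT ==
u | a
p | 1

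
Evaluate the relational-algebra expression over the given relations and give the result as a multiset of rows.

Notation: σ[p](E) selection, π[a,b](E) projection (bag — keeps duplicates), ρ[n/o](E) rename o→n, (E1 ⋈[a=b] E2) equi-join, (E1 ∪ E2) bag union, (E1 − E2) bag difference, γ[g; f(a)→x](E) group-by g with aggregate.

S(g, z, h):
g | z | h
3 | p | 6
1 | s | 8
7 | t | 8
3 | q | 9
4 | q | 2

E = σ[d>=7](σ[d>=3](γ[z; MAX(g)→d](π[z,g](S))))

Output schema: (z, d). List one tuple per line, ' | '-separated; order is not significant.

Stepwise |·|:
  S → 5
  π[z,g](S) → 5
  γ[z; MAX(g)→d](π[z,g](S)) → 4
  σ[d>=3](γ[z; MAX(g)→d](π[z,g](S))) → 3
  σ[d>=7](σ[d>=3](γ[z; MAX(g)→d](π[z,g](S)))) → 1

== RESULT ==
z | d
t | 7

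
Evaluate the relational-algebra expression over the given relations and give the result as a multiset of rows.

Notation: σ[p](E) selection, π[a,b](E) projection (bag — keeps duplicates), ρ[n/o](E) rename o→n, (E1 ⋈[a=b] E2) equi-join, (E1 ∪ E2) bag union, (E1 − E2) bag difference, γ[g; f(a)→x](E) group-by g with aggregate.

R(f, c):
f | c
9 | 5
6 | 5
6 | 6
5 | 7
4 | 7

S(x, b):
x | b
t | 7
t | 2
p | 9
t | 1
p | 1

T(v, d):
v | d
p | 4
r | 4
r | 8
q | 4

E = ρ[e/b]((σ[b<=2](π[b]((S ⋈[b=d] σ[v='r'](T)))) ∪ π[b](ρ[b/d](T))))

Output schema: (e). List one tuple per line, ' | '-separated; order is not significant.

Stepwise |·|:
  S → 5
  T → 4
  σ[v='r'](T) → 2
  (S ⋈[b=d] σ[v='r'](T)) → 0
  π[b]((S ⋈[b=d] σ[v='r'](T))) → 0
  σ[b<=2](π[b]((S ⋈[b=d] σ[v='r'](T)))) → 0
  T → 4
  ρ[b/d](T) → 4
  π[b](ρ[b/d](T)) → 4
  (σ[b<=2](π[b]((S ⋈[b=d] σ[v='r'](T)))) ∪ π[b](ρ[b/d](T))) → 4
  ρ[e/b]((σ[b<=2](π[b]((S ⋈[b=d] σ[v='r'](T)))) ∪ π[b](ρ[b/d](T)))) → 4

== RESULT ==
e
4
4
4
8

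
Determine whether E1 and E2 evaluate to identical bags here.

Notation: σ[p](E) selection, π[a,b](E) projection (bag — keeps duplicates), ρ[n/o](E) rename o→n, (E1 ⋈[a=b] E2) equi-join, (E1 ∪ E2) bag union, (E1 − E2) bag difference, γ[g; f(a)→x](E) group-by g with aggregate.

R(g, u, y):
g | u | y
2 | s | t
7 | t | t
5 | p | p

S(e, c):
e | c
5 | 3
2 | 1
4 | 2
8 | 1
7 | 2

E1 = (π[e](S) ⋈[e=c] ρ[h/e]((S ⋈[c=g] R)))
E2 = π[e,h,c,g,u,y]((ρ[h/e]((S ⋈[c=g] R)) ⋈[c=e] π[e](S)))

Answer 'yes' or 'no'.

E1 stepwise |·|:
  S → 5
  π[e](S) → 5
  S → 5
  R → 3
  (S ⋈[c=g] R) → 2
  ρ[h/e]((S ⋈[c=g] R)) → 2
  (π[e](S) ⋈[e=c] ρ[h/e]((S ⋈[c=g] R))) → 2
E2 stepwise |·|:
  S → 5
  R → 3
  (S ⋈[c=g] R) → 2
  ρ[h/e]((S ⋈[c=g] R)) → 2
  S → 5
  π[e](S) → 5
  (ρ[h/e]((S ⋈[c=g] R)) ⋈[c=e] π[e](S)) → 2
  π[e,h,c,g,u,y]((ρ[h/e]((S ⋈[c=g] R)) ⋈[c=e] π[e](S))) → 2

E1 and E2 produce the same multiset:
e | h | c | g | u | y
2 | 4 | 2 | 2 | s | t
2 | 7 | 2 | 2 | s | t

yes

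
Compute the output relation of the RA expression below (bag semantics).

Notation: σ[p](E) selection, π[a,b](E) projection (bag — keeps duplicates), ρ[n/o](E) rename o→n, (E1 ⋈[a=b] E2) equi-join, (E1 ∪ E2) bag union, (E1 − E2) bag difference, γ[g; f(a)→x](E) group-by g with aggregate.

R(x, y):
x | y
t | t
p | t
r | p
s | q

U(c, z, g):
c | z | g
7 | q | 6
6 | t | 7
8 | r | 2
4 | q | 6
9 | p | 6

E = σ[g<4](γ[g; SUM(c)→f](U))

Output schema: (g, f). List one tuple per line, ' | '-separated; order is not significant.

Subexpression sizes:
  U → 5
  γ[g; SUM(c)→f](U) → 3
  σ[g<4](γ[g; SUM(c)→f](U)) → 1

== RESULT ==
g | f
2 | 8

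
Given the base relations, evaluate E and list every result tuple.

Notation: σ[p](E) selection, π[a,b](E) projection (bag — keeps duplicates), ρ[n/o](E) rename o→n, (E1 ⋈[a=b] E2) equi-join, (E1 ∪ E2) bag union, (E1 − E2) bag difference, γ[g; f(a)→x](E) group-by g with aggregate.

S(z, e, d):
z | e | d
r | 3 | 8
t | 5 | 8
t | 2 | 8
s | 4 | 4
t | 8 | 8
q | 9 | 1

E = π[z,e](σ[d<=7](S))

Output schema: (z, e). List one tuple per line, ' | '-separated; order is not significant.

Per-node cardinality:
  S → 6
  σ[d<=7](S) → 2
  π[z,e](σ[d<=7](S)) → 2

== RESULT ==
z | e
q | 9
s | 4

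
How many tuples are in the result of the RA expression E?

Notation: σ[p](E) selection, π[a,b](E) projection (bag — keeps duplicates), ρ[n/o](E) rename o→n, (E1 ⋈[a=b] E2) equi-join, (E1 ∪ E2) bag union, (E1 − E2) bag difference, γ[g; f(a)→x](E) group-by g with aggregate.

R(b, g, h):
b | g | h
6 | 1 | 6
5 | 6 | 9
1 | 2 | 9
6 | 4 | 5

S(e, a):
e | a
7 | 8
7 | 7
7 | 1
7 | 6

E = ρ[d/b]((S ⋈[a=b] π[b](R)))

Subexpression sizes:
  S → 4
  R → 4
  π[b](R) → 4
  (S ⋈[a=b] π[b](R)) → 3
  ρ[d/b]((S ⋈[a=b] π[b](R))) → 3

|E| = 3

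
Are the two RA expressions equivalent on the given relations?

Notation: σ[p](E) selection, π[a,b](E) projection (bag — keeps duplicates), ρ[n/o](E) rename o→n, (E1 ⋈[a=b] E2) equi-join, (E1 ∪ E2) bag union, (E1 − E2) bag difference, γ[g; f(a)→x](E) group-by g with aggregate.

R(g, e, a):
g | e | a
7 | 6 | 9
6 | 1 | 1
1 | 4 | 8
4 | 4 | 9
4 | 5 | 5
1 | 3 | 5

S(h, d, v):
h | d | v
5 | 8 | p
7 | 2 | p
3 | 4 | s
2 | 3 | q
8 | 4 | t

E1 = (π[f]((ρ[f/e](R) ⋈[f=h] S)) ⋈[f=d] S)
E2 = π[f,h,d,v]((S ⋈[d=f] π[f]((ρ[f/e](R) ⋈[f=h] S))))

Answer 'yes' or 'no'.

E1 subexpression sizes:
  R → 6
  ρ[f/e](R) → 6
  S → 5
  (ρ[f/e](R) ⋈[f=h] S) → 2
  π[f]((ρ[f/e](R) ⋈[f=h] S)) → 2
  S → 5
  (π[f]((ρ[f/e](R) ⋈[f=h] S)) ⋈[f=d] S) → 1
E2 subexpression sizes:
  S → 5
  R → 6
  ρ[f/e](R) → 6
  S → 5
  (ρ[f/e](R) ⋈[f=h] S) → 2
  π[f]((ρ[f/e](R) ⋈[f=h] S)) → 2
  (S ⋈[d=f] π[f]((ρ[f/e](R) ⋈[f=h] S))) → 1
  π[f,h,d,v]((S ⋈[d=f] π[f]((ρ[f/e](R) ⋈[f=h] S)))) → 1

E1 and E2 produce the same multiset:
f | h | d | v
3 | 2 | 3 | q

yes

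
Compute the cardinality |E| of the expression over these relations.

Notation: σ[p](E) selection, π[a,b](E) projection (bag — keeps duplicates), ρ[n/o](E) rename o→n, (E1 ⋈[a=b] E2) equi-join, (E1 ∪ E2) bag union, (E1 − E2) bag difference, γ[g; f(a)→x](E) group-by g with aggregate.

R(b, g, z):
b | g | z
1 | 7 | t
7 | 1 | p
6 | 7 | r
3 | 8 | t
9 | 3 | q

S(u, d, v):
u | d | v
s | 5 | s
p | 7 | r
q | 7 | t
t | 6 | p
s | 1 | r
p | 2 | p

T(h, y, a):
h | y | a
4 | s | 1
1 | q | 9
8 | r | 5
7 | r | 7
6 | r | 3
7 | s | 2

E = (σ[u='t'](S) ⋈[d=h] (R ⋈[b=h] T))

Row counts bottom-up:
  S → 6
  σ[u='t'](S) → 1
  R → 5
  T → 6
  (R ⋈[b=h] T) → 4
  (σ[u='t'](S) ⋈[d=h] (R ⋈[b=h] T)) → 1

|E| = 1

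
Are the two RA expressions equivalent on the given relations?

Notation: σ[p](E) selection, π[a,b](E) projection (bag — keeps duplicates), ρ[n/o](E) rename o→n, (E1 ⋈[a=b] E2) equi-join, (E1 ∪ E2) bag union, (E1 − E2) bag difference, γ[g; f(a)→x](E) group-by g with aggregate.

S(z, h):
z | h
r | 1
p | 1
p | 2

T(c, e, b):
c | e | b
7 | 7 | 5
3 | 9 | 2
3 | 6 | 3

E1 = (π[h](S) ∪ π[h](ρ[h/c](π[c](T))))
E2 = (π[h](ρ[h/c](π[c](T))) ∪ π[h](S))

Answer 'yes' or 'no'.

E1 per-node cardinality:
  S → 3
  π[h](S) → 3
  T → 3
  π[c](T) → 3
  ρ[h/c](π[c](T)) → 3
  π[h](ρ[h/c](π[c](T))) → 3
  (π[h](S) ∪ π[h](ρ[h/c](π[c](T)))) → 6
E2 per-node cardinality:
  T → 3
  π[c](T) → 3
  ρ[h/c](π[c](T)) → 3
  π[h](ρ[h/c](π[c](T))) → 3
  S → 3
  π[h](S) → 3
  (π[h](ρ[h/c](π[c](T))) ∪ π[h](S)) → 6

E1 and E2 produce the same multiset:
h
1
1
2
3
3
7

yes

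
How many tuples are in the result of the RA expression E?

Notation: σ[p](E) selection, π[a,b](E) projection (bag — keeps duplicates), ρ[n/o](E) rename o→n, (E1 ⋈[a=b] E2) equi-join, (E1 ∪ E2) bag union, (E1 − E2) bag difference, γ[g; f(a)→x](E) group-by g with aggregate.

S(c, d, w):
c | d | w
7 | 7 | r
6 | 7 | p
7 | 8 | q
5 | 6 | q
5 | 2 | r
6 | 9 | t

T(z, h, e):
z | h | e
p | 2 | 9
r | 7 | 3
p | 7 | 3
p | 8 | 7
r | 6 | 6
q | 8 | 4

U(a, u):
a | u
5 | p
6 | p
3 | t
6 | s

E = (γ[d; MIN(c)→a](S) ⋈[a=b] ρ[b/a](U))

Per-node cardinality:
  S → 6
  γ[d; MIN(c)→a](S) → 5
  U → 4
  ρ[b/a](U) → 4
  (γ[d; MIN(c)→a](S) ⋈[a=b] ρ[b/a](U)) → 6

|E| = 6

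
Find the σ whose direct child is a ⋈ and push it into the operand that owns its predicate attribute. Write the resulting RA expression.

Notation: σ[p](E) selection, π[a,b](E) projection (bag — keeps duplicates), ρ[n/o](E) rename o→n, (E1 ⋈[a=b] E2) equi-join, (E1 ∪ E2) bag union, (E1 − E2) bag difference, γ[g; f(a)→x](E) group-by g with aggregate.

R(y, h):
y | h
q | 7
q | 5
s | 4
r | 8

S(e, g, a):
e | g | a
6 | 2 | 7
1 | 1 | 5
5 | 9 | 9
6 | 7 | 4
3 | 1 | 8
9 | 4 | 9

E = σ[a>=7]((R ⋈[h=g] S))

σ filters on a, owned by the right side.
E' = (R ⋈[h=g] σ[a>=7](S))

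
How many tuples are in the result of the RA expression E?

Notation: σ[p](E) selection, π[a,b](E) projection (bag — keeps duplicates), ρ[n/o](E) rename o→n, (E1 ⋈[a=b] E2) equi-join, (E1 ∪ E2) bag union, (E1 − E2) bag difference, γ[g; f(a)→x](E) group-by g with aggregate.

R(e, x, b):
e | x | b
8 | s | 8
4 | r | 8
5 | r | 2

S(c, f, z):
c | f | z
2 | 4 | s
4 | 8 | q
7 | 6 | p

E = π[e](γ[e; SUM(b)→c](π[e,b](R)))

Stepwise |·|:
  R → 3
  π[e,b](R) → 3
  γ[e; SUM(b)→c](π[e,b](R)) → 3
  π[e](γ[e; SUM(b)→c](π[e,b](R))) → 3

|E| = 3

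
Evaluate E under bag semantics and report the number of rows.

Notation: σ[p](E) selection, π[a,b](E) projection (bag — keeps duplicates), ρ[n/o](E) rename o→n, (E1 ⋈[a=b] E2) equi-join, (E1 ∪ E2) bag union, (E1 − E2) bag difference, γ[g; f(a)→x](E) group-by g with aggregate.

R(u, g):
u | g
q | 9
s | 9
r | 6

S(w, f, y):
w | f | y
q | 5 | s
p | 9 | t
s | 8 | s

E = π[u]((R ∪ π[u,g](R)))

Row counts bottom-up:
  R → 3
  R → 3
  π[u,g](R) → 3
  (R ∪ π[u,g](R)) → 6
  π[u]((R ∪ π[u,g](R))) → 6

|E| = 6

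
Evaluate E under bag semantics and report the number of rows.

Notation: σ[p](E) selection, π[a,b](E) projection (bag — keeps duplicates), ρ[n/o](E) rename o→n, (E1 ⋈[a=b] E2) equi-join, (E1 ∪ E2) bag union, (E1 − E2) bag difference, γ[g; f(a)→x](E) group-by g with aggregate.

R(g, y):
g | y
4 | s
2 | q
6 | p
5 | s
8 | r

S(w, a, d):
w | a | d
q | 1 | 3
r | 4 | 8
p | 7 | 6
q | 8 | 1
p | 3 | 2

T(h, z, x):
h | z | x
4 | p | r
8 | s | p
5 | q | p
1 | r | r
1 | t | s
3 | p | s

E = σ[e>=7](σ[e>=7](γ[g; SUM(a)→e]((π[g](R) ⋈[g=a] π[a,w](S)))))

Row counts bottom-up:
  R → 5
  π[g](R) → 5
  S → 5
  π[a,w](S) → 5
  (π[g](R) ⋈[g=a] π[a,w](S)) → 2
  γ[g; SUM(a)→e]((π[g](R) ⋈[g=a] π[a,w](S))) → 2
  σ[e>=7](γ[g; SUM(a)→e]((π[g](R) ⋈[g=a] π[a,w](S)))) → 1
  σ[e>=7](σ[e>=7](γ[g; SUM(a)→e]((π[g](R) ⋈[g=a] π[a,w](S))))) → 1

|E| = 1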